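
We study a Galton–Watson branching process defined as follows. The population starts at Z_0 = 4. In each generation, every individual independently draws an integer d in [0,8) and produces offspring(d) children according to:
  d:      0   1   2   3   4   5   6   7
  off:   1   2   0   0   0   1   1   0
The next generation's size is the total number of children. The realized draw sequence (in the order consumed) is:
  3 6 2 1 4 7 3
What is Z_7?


gen 0: Z_0=4, draws=[3, 6, 2, 1], offspring=[0, 1, 0, 2], Z_1=3
gen 1: Z_1=3, draws=[4, 7, 3], offspring=[0, 0, 0], Z_2=0
gen 2: Z_2=0, draws=[], offspring=[], Z_3=0
gen 3: Z_3=0, draws=[], offspring=[], Z_4=0
gen 4: Z_4=0, draws=[], offspring=[], Z_5=0
gen 5: Z_5=0, draws=[], offspring=[], Z_6=0
gen 6: Z_6=0, draws=[], offspring=[], Z_7=0

0


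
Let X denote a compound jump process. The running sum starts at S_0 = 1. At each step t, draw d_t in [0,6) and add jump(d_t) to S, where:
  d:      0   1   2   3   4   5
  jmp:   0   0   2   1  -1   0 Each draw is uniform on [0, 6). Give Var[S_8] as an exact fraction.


64/9

Outcome values over d=0..5: [0, 0, 2, 1, -1, 0]
Σy = 2, Σy² = 6, M = 6
μ = 2/6 = 1/3,  σ² = 6/6 − (1/3)² = 8/9
Independent increments: Var[S_8] = 8·σ² = 8·(8/9) = 64/9


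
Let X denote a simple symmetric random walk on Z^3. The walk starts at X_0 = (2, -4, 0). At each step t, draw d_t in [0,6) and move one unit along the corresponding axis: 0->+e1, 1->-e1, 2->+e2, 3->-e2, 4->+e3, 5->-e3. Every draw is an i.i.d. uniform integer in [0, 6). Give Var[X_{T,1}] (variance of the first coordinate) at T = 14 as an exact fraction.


14/3

Outcome values over d=0..5: [1, -1, 0, 0, 0, 0]
Σy = 0, Σy² = 2, M = 6
μ = 0/6 = 0,  σ² = 2/6 − (0)² = 1/3
Independent increments: Var[X_14] = 14·σ² = 14·(1/3) = 14/3


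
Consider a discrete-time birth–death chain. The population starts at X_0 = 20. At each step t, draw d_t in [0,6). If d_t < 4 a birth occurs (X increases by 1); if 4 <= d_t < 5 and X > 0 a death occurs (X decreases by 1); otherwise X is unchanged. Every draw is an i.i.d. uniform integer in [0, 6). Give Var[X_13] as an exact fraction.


91/12

X can drop by at most 1 per step and X_0 = 20 > T = 13, so X_t >= 20 − t >= 7 > 0 for every t <= 13: the floor at 0 (the 'and X > 0' condition) never binds. Hence X_13 = X_0 + Σ_{t<13} Y_t with i.i.d. increments Y_t = y(d_t) ∈ {+1, −1, 0}.
Outcome values over d=0..5: [1, 1, 1, 1, -1, 0]
Σy = 3, Σy² = 5, M = 6
μ = 3/6 = 1/2,  σ² = 5/6 − (1/2)² = 7/12
Independent increments: Var[X_13] = 13·σ² = 13·(7/12) = 91/12


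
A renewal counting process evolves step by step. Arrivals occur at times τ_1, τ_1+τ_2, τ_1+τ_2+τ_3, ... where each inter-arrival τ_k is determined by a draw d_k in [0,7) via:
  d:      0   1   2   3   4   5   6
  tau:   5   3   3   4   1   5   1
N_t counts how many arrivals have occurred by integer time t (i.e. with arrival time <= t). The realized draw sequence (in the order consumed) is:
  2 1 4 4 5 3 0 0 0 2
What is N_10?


4

draw d_1=2: τ_1=3, arrival time A_1=3
draw d_2=1: τ_2=3, arrival time A_2=6
draw d_3=4: τ_3=1, arrival time A_3=7
draw d_4=4: τ_4=1, arrival time A_4=8
draw d_5=5: τ_5=5, arrival time A_5=13
draw d_6=3: τ_6=4, arrival time A_6=17
draw d_7=0: τ_7=5, arrival time A_7=22
draw d_8=0: τ_8=5, arrival time A_8=27
draw d_9=0: τ_9=5, arrival time A_9=32
draw d_10=2: τ_10=3, arrival time A_10=35
N_t over t=0..10: 0:0 1:0 2:0 3:1 4:1 5:1 6:2 7:3 8:4 9:4 10:4


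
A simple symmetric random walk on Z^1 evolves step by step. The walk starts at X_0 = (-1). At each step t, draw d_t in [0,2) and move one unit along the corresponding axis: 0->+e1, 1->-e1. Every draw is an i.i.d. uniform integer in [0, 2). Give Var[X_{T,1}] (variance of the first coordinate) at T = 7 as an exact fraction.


Outcome values over d=0..1: [1, -1]
Σy = 0, Σy² = 2, M = 2
μ = 0/2 = 0,  σ² = 2/2 − (0)² = 1
Independent increments: Var[X_7] = 7·σ² = 7·(1) = 7

7


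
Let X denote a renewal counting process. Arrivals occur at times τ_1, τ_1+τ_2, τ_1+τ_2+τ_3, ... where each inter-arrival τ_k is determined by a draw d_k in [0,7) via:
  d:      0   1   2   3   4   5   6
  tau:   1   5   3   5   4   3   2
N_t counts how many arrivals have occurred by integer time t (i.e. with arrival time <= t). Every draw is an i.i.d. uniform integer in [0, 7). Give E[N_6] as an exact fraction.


Inter-arrival values over d=0..6: [1, 5, 3, 5, 4, 3, 2]
Each d has probability 1/7, so the pmf of τ is: f(1) = 1/7, f(2) = 1/7, f(3) = 2/7, f(4) = 1/7, f(5) = 2/7
Renewal equation for m(n) = E[N_n]: condition on τ_1 = k (if k <= n, one arrival plus a fresh copy on the remaining n−k steps): m(n) = F(n) + Σ_{k<=n} f(k)·m(n−k), where F(n) = P(τ <= n) and m(0) = 0
m(1) = F(1) = 1/7
m(2) = F(2) + f(1)·m(1) = 2/7 + 1/7·1/7 = 15/49
m(3) = F(3) + f(1)·m(2) + f(2)·m(1) = 4/7 + 1/7·15/49 + 1/7·1/7 = 218/343
m(4) = F(4) + f(1)·m(3) + f(2)·m(2) + f(3)·m(1) = 5/7 + 1/7·218/343 + 1/7·15/49 + 2/7·1/7 = 2136/2401
m(5) = F(5) + f(1)·m(4) + f(2)·m(3) + f(3)·m(2) + f(4)·m(1) = 1 + 1/7·2136/2401 + 1/7·218/343 + 2/7·15/49 + 1/7·1/7 = 22282/16807
m(6) = F(6) + f(1)·m(5) + f(2)·m(4) + f(3)·m(3) + f(4)·m(2) + f(5)·m(1) = 1 + 1/7·22282/16807 + 1/7·2136/2401 + 2/7·218/343 + 1/7·15/49 + 2/7·1/7 = 186194/117649
E[N_6] = m(6) = 186194/117649

186194/117649


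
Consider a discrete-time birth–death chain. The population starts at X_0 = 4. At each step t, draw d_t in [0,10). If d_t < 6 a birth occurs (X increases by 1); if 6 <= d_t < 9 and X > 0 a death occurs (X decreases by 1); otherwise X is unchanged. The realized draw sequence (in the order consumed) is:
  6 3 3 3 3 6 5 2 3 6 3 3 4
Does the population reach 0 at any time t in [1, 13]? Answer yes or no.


no

t=0: X=4, d=6 → death, X_1=3
t=1: X=3, d=3 → birth, X_2=4
t=2: X=4, d=3 → birth, X_3=5
t=3: X=5, d=3 → birth, X_4=6
t=4: X=6, d=3 → birth, X_5=7
t=5: X=7, d=6 → death, X_6=6
t=6: X=6, d=5 → birth, X_7=7
t=7: X=7, d=2 → birth, X_8=8
t=8: X=8, d=3 → birth, X_9=9
t=9: X=9, d=6 → death, X_10=8
t=10: X=8, d=3 → birth, X_11=9
t=11: X=9, d=3 → birth, X_12=10
t=12: X=10, d=4 → birth, X_13=11


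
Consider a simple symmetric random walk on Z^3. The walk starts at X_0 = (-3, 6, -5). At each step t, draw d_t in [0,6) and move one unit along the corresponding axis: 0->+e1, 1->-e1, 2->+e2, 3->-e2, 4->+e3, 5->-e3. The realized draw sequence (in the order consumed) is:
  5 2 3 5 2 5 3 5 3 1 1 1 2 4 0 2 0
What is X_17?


t=0: X=(-3, 6, -5), d=5 → -e3, X_1=(-3, 6, -6)
t=1: X=(-3, 6, -6), d=2 → +e2, X_2=(-3, 7, -6)
t=2: X=(-3, 7, -6), d=3 → -e2, X_3=(-3, 6, -6)
t=3: X=(-3, 6, -6), d=5 → -e3, X_4=(-3, 6, -7)
t=4: X=(-3, 6, -7), d=2 → +e2, X_5=(-3, 7, -7)
t=5: X=(-3, 7, -7), d=5 → -e3, X_6=(-3, 7, -8)
t=6: X=(-3, 7, -8), d=3 → -e2, X_7=(-3, 6, -8)
t=7: X=(-3, 6, -8), d=5 → -e3, X_8=(-3, 6, -9)
t=8: X=(-3, 6, -9), d=3 → -e2, X_9=(-3, 5, -9)
t=9: X=(-3, 5, -9), d=1 → -e1, X_10=(-4, 5, -9)
t=10: X=(-4, 5, -9), d=1 → -e1, X_11=(-5, 5, -9)
t=11: X=(-5, 5, -9), d=1 → -e1, X_12=(-6, 5, -9)
t=12: X=(-6, 5, -9), d=2 → +e2, X_13=(-6, 6, -9)
t=13: X=(-6, 6, -9), d=4 → +e3, X_14=(-6, 6, -8)
t=14: X=(-6, 6, -8), d=0 → +e1, X_15=(-5, 6, -8)
t=15: X=(-5, 6, -8), d=2 → +e2, X_16=(-5, 7, -8)
t=16: X=(-5, 7, -8), d=0 → +e1, X_17=(-4, 7, -8)

(-4, 7, -8)


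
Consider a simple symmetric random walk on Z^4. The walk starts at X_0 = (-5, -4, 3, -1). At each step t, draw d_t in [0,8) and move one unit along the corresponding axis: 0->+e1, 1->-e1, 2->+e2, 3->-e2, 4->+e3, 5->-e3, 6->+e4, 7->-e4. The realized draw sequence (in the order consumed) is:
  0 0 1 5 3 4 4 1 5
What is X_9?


(-5, -5, 3, -1)

t=0: X=(-5, -4, 3, -1), d=0 → +e1, X_1=(-4, -4, 3, -1)
t=1: X=(-4, -4, 3, -1), d=0 → +e1, X_2=(-3, -4, 3, -1)
t=2: X=(-3, -4, 3, -1), d=1 → -e1, X_3=(-4, -4, 3, -1)
t=3: X=(-4, -4, 3, -1), d=5 → -e3, X_4=(-4, -4, 2, -1)
t=4: X=(-4, -4, 2, -1), d=3 → -e2, X_5=(-4, -5, 2, -1)
t=5: X=(-4, -5, 2, -1), d=4 → +e3, X_6=(-4, -5, 3, -1)
t=6: X=(-4, -5, 3, -1), d=4 → +e3, X_7=(-4, -5, 4, -1)
t=7: X=(-4, -5, 4, -1), d=1 → -e1, X_8=(-5, -5, 4, -1)
t=8: X=(-5, -5, 4, -1), d=5 → -e3, X_9=(-5, -5, 3, -1)


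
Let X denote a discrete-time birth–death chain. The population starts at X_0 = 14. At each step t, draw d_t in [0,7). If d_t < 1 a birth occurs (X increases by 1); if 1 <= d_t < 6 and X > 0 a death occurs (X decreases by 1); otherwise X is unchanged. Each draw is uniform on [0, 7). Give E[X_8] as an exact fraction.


X can drop by at most 1 per step and X_0 = 14 > T = 8, so X_t >= 14 − t >= 6 > 0 for every t <= 8: the floor at 0 (the 'and X > 0' condition) never binds. Hence X_8 = X_0 + Σ_{t<8} Y_t with i.i.d. increments Y_t = y(d_t) ∈ {+1, −1, 0}.
Outcome values over d=0..6: [1, -1, -1, -1, -1, -1, 0]
Σy = -4, Σy² = 6, M = 7
μ = -4/7 = -4/7,  σ² = 6/7 − (-4/7)² = 26/49
E[X_8] = 14 + 8·(-4/7) = 66/7

66/7


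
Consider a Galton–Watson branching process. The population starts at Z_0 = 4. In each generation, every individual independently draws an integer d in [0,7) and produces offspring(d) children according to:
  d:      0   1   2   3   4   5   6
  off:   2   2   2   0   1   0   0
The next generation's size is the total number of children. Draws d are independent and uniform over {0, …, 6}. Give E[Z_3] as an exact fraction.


Outcome values over d=0..6: [2, 2, 2, 0, 1, 0, 0]
Σy = 7, Σy² = 13, M = 7
μ = 7/7 = 1,  σ² = 13/7 − (1)² = 6/7
E[Z_0] = 4
E[Z_1] = 1·E[Z_0] = 4
E[Z_2] = 1·E[Z_1] = 4
E[Z_3] = 1·E[Z_2] = 4

4


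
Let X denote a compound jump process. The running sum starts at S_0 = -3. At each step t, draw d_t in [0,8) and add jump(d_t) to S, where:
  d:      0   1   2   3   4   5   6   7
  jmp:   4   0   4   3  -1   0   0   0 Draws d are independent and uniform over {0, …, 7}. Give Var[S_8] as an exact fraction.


Outcome values over d=0..7: [4, 0, 4, 3, -1, 0, 0, 0]
Σy = 10, Σy² = 42, M = 8
μ = 10/8 = 5/4,  σ² = 42/8 − (5/4)² = 59/16
Independent increments: Var[S_8] = 8·σ² = 8·(59/16) = 59/2

59/2


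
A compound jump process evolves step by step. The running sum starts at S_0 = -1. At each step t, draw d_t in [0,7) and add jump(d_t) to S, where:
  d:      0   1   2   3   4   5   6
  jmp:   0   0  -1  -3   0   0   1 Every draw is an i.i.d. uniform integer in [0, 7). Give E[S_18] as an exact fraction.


-61/7

Outcome values over d=0..6: [0, 0, -1, -3, 0, 0, 1]
Σy = -3, Σy² = 11, M = 7
μ = -3/7 = -3/7,  σ² = 11/7 − (-3/7)² = 68/49
E[S_18] = -1 + 18·(-3/7) = -61/7


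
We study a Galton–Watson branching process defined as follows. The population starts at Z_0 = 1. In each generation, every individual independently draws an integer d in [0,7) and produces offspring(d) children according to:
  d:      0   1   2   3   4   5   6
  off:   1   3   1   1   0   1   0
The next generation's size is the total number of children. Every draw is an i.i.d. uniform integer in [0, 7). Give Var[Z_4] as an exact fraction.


Outcome values over d=0..6: [1, 3, 1, 1, 0, 1, 0]
Σy = 7, Σy² = 13, M = 7
μ = 7/7 = 1,  σ² = 13/7 − (1)² = 6/7
V_0 = 0, E_0 = 1
V_1 = 6/7·E_0 + (1)²·V_0 = 6/7;  E_1 = 1
V_2 = 6/7·E_1 + (1)²·V_1 = 12/7;  E_2 = 1
V_3 = 6/7·E_2 + (1)²·V_2 = 18/7;  E_3 = 1
V_4 = 6/7·E_3 + (1)²·V_3 = 24/7;  E_4 = 1

24/7


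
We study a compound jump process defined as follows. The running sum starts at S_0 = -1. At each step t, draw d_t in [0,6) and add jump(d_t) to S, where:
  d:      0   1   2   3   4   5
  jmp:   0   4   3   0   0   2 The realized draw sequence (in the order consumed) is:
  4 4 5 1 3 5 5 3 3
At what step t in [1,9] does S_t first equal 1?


3

t=0: S=-1, d=4, jump=0, S_1=-1
t=1: S=-1, d=4, jump=0, S_2=-1
t=2: S=-1, d=5, jump=2, S_3=1
t=3: S=1, d=1, jump=4, S_4=5
t=4: S=5, d=3, jump=0, S_5=5
t=5: S=5, d=5, jump=2, S_6=7
t=6: S=7, d=5, jump=2, S_7=9
t=7: S=9, d=3, jump=0, S_8=9
t=8: S=9, d=3, jump=0, S_9=9


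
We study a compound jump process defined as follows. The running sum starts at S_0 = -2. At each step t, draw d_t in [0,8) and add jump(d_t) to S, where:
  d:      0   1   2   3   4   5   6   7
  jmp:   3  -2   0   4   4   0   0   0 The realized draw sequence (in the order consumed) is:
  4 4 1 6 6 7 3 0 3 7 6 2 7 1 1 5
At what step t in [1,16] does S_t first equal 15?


t=0: S=-2, d=4, jump=4, S_1=2
t=1: S=2, d=4, jump=4, S_2=6
t=2: S=6, d=1, jump=-2, S_3=4
t=3: S=4, d=6, jump=0, S_4=4
t=4: S=4, d=6, jump=0, S_5=4
t=5: S=4, d=7, jump=0, S_6=4
t=6: S=4, d=3, jump=4, S_7=8
t=7: S=8, d=0, jump=3, S_8=11
t=8: S=11, d=3, jump=4, S_9=15
t=9: S=15, d=7, jump=0, S_10=15
t=10: S=15, d=6, jump=0, S_11=15
t=11: S=15, d=2, jump=0, S_12=15
t=12: S=15, d=7, jump=0, S_13=15
t=13: S=15, d=1, jump=-2, S_14=13
t=14: S=13, d=1, jump=-2, S_15=11
t=15: S=11, d=5, jump=0, S_16=11

9


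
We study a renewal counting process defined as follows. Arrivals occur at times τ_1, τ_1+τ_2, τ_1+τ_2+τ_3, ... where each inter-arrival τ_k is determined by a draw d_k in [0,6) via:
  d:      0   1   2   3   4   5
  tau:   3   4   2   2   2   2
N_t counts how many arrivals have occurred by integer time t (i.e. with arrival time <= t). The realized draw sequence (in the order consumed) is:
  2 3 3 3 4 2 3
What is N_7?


draw d_1=2: τ_1=2, arrival time A_1=2
draw d_2=3: τ_2=2, arrival time A_2=4
draw d_3=3: τ_3=2, arrival time A_3=6
draw d_4=3: τ_4=2, arrival time A_4=8
draw d_5=4: τ_5=2, arrival time A_5=10
draw d_6=2: τ_6=2, arrival time A_6=12
draw d_7=3: τ_7=2, arrival time A_7=14
N_t over t=0..7: 0:0 1:0 2:1 3:1 4:2 5:2 6:3 7:3

3


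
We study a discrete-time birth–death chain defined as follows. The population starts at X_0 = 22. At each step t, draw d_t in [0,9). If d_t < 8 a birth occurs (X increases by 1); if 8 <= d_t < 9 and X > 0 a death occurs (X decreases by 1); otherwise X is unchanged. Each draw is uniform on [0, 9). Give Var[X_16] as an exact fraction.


X can drop by at most 1 per step and X_0 = 22 > T = 16, so X_t >= 22 − t >= 6 > 0 for every t <= 16: the floor at 0 (the 'and X > 0' condition) never binds. Hence X_16 = X_0 + Σ_{t<16} Y_t with i.i.d. increments Y_t = y(d_t) ∈ {+1, −1, 0}.
Outcome values over d=0..8: [1, 1, 1, 1, 1, 1, 1, 1, -1]
Σy = 7, Σy² = 9, M = 9
μ = 7/9 = 7/9,  σ² = 9/9 − (7/9)² = 32/81
Independent increments: Var[X_16] = 16·σ² = 16·(32/81) = 512/81

512/81


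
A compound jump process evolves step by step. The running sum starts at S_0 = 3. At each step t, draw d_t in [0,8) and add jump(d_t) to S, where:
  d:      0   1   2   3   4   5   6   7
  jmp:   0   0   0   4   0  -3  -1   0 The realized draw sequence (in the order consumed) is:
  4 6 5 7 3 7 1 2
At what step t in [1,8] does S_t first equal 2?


t=0: S=3, d=4, jump=0, S_1=3
t=1: S=3, d=6, jump=-1, S_2=2
t=2: S=2, d=5, jump=-3, S_3=-1
t=3: S=-1, d=7, jump=0, S_4=-1
t=4: S=-1, d=3, jump=4, S_5=3
t=5: S=3, d=7, jump=0, S_6=3
t=6: S=3, d=1, jump=0, S_7=3
t=7: S=3, d=2, jump=0, S_8=3

2


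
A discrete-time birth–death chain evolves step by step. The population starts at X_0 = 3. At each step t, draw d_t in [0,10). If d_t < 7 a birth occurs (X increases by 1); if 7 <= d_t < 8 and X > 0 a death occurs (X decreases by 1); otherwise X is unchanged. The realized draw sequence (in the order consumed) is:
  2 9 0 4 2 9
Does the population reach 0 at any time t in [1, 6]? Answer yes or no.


t=0: X=3, d=2 → birth, X_1=4
t=1: X=4, d=9 → hold, X_2=4
t=2: X=4, d=0 → birth, X_3=5
t=3: X=5, d=4 → birth, X_4=6
t=4: X=6, d=2 → birth, X_5=7
t=5: X=7, d=9 → hold, X_6=7

no


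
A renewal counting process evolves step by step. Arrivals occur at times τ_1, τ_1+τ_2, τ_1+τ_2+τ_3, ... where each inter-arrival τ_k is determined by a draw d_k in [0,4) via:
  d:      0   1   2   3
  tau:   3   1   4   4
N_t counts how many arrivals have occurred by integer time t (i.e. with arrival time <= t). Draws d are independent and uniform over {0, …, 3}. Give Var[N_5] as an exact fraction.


415719/1048576

Inter-arrival values over d=0..3: [3, 1, 4, 4]
Each d has probability 1/4, so the pmf of τ is: f(1) = 1/4, f(3) = 1/4, f(4) = 1/2
Let p_n(j) = P(N_n = j), with p_0 = [1]. Condition on τ_1: p_n(0) = P(τ > n), and for j >= 1, p_n(j) = Σ_{k<=n} f(k)·p_{n−k}(j−1)
p_1 = [3/4, 1/4]  (j = 0..1)
p_2 = [3/4, 3/16, 1/16]  (j = 0..2)
p_3 = [1/2, 7/16, 3/64, 1/64]  (j = 0..3)
p_4 = [0, 13/16, 11/64, 3/256, 1/256]  (j = 0..4)
p_5 = [0, 9/16, 3/8, 15/256, 3/1024, 1/1024]  (j = 0..5)
E[N_5] = Σ j·p_5(j) = 1541/1024;  E[N_5²] = Σ j²·p_5(j) = 2725/1024
Var[N_5] = 2725/1024 − (1541/1024)² = 415719/1048576


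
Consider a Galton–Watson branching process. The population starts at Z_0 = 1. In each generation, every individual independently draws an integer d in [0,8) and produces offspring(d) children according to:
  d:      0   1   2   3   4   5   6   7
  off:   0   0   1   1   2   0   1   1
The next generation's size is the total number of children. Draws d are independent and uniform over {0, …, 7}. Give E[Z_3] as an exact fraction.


Outcome values over d=0..7: [0, 0, 1, 1, 2, 0, 1, 1]
Σy = 6, Σy² = 8, M = 8
μ = 6/8 = 3/4,  σ² = 8/8 − (3/4)² = 7/16
E[Z_0] = 1
E[Z_1] = 3/4·E[Z_0] = 3/4
E[Z_2] = 3/4·E[Z_1] = 9/16
E[Z_3] = 3/4·E[Z_2] = 27/64

27/64


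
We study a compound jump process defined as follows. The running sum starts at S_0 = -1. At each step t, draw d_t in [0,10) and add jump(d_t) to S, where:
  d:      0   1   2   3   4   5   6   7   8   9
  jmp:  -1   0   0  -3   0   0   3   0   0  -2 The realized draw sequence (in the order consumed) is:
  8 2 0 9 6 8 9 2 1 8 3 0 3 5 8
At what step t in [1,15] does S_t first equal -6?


t=0: S=-1, d=8, jump=0, S_1=-1
t=1: S=-1, d=2, jump=0, S_2=-1
t=2: S=-1, d=0, jump=-1, S_3=-2
t=3: S=-2, d=9, jump=-2, S_4=-4
t=4: S=-4, d=6, jump=3, S_5=-1
t=5: S=-1, d=8, jump=0, S_6=-1
t=6: S=-1, d=9, jump=-2, S_7=-3
t=7: S=-3, d=2, jump=0, S_8=-3
t=8: S=-3, d=1, jump=0, S_9=-3
t=9: S=-3, d=8, jump=0, S_10=-3
t=10: S=-3, d=3, jump=-3, S_11=-6
t=11: S=-6, d=0, jump=-1, S_12=-7
t=12: S=-7, d=3, jump=-3, S_13=-10
t=13: S=-10, d=5, jump=0, S_14=-10
t=14: S=-10, d=8, jump=0, S_15=-10

11


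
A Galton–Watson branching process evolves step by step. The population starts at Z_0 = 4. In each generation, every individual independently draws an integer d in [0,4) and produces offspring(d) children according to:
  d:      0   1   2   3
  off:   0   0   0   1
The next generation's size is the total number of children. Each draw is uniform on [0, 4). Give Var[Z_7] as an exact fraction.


16383/67108864

Outcome values over d=0..3: [0, 0, 0, 1]
Σy = 1, Σy² = 1, M = 4
μ = 1/4 = 1/4,  σ² = 1/4 − (1/4)² = 3/16
V_0 = 0, E_0 = 4
V_1 = 3/16·E_0 + (1/4)²·V_0 = 3/4;  E_1 = 1
V_2 = 3/16·E_1 + (1/4)²·V_1 = 15/64;  E_2 = 1/4
V_3 = 3/16·E_2 + (1/4)²·V_2 = 63/1024;  E_3 = 1/16
V_4 = 3/16·E_3 + (1/4)²·V_3 = 255/16384;  E_4 = 1/64
V_5 = 3/16·E_4 + (1/4)²·V_4 = 1023/262144;  E_5 = 1/256
V_6 = 3/16·E_5 + (1/4)²·V_5 = 4095/4194304;  E_6 = 1/1024
V_7 = 3/16·E_6 + (1/4)²·V_6 = 16383/67108864;  E_7 = 1/4096


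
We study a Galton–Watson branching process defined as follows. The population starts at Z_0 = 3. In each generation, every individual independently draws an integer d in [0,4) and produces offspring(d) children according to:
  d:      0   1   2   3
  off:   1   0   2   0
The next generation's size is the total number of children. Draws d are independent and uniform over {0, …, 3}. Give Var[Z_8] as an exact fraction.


4256284725/4294967296

Outcome values over d=0..3: [1, 0, 2, 0]
Σy = 3, Σy² = 5, M = 4
μ = 3/4 = 3/4,  σ² = 5/4 − (3/4)² = 11/16
V_0 = 0, E_0 = 3
V_1 = 11/16·E_0 + (3/4)²·V_0 = 33/16;  E_1 = 9/4
V_2 = 11/16·E_1 + (3/4)²·V_1 = 693/256;  E_2 = 27/16
V_3 = 11/16·E_2 + (3/4)²·V_2 = 10989/4096;  E_3 = 81/64
V_4 = 11/16·E_3 + (3/4)²·V_3 = 155925/65536;  E_4 = 243/256
V_5 = 11/16·E_4 + (3/4)²·V_4 = 2087613/1048576;  E_5 = 729/1024
V_6 = 11/16·E_5 + (3/4)²·V_5 = 26999973/16777216;  E_6 = 2187/4096
V_7 = 11/16·E_6 + (3/4)²·V_6 = 341537229/268435456;  E_7 = 6561/16384
V_8 = 11/16·E_7 + (3/4)²·V_7 = 4256284725/4294967296;  E_8 = 19683/65536


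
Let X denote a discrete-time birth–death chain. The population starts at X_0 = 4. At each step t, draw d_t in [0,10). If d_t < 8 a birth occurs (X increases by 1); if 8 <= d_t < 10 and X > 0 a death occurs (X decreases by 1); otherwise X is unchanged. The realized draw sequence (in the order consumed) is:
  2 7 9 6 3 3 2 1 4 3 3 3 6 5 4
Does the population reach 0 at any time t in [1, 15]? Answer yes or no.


t=0: X=4, d=2 → birth, X_1=5
t=1: X=5, d=7 → birth, X_2=6
t=2: X=6, d=9 → death, X_3=5
t=3: X=5, d=6 → birth, X_4=6
t=4: X=6, d=3 → birth, X_5=7
t=5: X=7, d=3 → birth, X_6=8
t=6: X=8, d=2 → birth, X_7=9
t=7: X=9, d=1 → birth, X_8=10
t=8: X=10, d=4 → birth, X_9=11
t=9: X=11, d=3 → birth, X_10=12
t=10: X=12, d=3 → birth, X_11=13
t=11: X=13, d=3 → birth, X_12=14
t=12: X=14, d=6 → birth, X_13=15
t=13: X=15, d=5 → birth, X_14=16
t=14: X=16, d=4 → birth, X_15=17

no


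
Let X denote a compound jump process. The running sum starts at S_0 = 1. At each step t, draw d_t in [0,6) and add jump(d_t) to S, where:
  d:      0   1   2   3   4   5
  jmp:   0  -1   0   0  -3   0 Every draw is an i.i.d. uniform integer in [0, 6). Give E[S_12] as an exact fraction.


Outcome values over d=0..5: [0, -1, 0, 0, -3, 0]
Σy = -4, Σy² = 10, M = 6
μ = -4/6 = -2/3,  σ² = 10/6 − (-2/3)² = 11/9
E[S_12] = 1 + 12·(-2/3) = -7

-7


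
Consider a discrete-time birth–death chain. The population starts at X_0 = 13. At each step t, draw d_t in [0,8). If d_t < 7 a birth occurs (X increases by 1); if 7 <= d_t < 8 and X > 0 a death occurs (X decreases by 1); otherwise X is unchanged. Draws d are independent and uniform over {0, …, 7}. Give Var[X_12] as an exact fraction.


21/4

X can drop by at most 1 per step and X_0 = 13 > T = 12, so X_t >= 13 − t >= 1 > 0 for every t <= 12: the floor at 0 (the 'and X > 0' condition) never binds. Hence X_12 = X_0 + Σ_{t<12} Y_t with i.i.d. increments Y_t = y(d_t) ∈ {+1, −1, 0}.
Outcome values over d=0..7: [1, 1, 1, 1, 1, 1, 1, -1]
Σy = 6, Σy² = 8, M = 8
μ = 6/8 = 3/4,  σ² = 8/8 − (3/4)² = 7/16
Independent increments: Var[X_12] = 12·σ² = 12·(7/16) = 21/4


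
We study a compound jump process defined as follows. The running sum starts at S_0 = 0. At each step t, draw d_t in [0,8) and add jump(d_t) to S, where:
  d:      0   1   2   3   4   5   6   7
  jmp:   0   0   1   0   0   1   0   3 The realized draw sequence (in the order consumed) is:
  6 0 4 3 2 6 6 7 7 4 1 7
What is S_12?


10

t=0: S=0, d=6, jump=0, S_1=0
t=1: S=0, d=0, jump=0, S_2=0
t=2: S=0, d=4, jump=0, S_3=0
t=3: S=0, d=3, jump=0, S_4=0
t=4: S=0, d=2, jump=1, S_5=1
t=5: S=1, d=6, jump=0, S_6=1
t=6: S=1, d=6, jump=0, S_7=1
t=7: S=1, d=7, jump=3, S_8=4
t=8: S=4, d=7, jump=3, S_9=7
t=9: S=7, d=4, jump=0, S_10=7
t=10: S=7, d=1, jump=0, S_11=7
t=11: S=7, d=7, jump=3, S_12=10


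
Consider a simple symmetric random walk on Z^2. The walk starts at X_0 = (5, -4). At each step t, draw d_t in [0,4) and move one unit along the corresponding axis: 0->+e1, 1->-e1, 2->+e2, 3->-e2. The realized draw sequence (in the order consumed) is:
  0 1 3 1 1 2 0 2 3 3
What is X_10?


(4, -5)

t=0: X=(5, -4), d=0 → +e1, X_1=(6, -4)
t=1: X=(6, -4), d=1 → -e1, X_2=(5, -4)
t=2: X=(5, -4), d=3 → -e2, X_3=(5, -5)
t=3: X=(5, -5), d=1 → -e1, X_4=(4, -5)
t=4: X=(4, -5), d=1 → -e1, X_5=(3, -5)
t=5: X=(3, -5), d=2 → +e2, X_6=(3, -4)
t=6: X=(3, -4), d=0 → +e1, X_7=(4, -4)
t=7: X=(4, -4), d=2 → +e2, X_8=(4, -3)
t=8: X=(4, -3), d=3 → -e2, X_9=(4, -4)
t=9: X=(4, -4), d=3 → -e2, X_10=(4, -5)


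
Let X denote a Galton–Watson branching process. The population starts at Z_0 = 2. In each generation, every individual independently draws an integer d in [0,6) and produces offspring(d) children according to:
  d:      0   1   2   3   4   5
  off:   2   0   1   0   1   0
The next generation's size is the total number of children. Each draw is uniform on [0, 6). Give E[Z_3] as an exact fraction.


16/27

Outcome values over d=0..5: [2, 0, 1, 0, 1, 0]
Σy = 4, Σy² = 6, M = 6
μ = 4/6 = 2/3,  σ² = 6/6 − (2/3)² = 5/9
E[Z_0] = 2
E[Z_1] = 2/3·E[Z_0] = 4/3
E[Z_2] = 2/3·E[Z_1] = 8/9
E[Z_3] = 2/3·E[Z_2] = 16/27


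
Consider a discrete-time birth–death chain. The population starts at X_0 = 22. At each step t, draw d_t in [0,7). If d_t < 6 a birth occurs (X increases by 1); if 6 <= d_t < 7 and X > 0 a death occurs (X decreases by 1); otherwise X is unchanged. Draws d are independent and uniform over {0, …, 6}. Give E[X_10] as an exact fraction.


X can drop by at most 1 per step and X_0 = 22 > T = 10, so X_t >= 22 − t >= 12 > 0 for every t <= 10: the floor at 0 (the 'and X > 0' condition) never binds. Hence X_10 = X_0 + Σ_{t<10} Y_t with i.i.d. increments Y_t = y(d_t) ∈ {+1, −1, 0}.
Outcome values over d=0..6: [1, 1, 1, 1, 1, 1, -1]
Σy = 5, Σy² = 7, M = 7
μ = 5/7 = 5/7,  σ² = 7/7 − (5/7)² = 24/49
E[X_10] = 22 + 10·(5/7) = 204/7

204/7


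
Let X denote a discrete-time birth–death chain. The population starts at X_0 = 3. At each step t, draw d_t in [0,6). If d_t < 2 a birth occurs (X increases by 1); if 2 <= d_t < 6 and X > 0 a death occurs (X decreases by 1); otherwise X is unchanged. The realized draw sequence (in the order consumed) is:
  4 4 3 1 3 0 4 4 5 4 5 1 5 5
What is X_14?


0

t=0: X=3, d=4 → death, X_1=2
t=1: X=2, d=4 → death, X_2=1
t=2: X=1, d=3 → death, X_3=0
t=3: X=0, d=1 → birth, X_4=1
t=4: X=1, d=3 → death, X_5=0
t=5: X=0, d=0 → birth, X_6=1
t=6: X=1, d=4 → death, X_7=0
t=7: X=0, d=4 → hold, X_8=0
t=8: X=0, d=5 → hold, X_9=0
t=9: X=0, d=4 → hold, X_10=0
t=10: X=0, d=5 → hold, X_11=0
t=11: X=0, d=1 → birth, X_12=1
t=12: X=1, d=5 → death, X_13=0
t=13: X=0, d=5 → hold, X_14=0


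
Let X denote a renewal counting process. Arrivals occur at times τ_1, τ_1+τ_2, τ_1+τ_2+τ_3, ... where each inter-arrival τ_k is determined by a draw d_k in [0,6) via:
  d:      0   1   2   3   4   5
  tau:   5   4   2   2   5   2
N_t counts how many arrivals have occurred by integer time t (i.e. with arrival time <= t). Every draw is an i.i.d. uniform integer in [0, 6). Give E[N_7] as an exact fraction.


15/8

Inter-arrival values over d=0..5: [5, 4, 2, 2, 5, 2]
Each d has probability 1/6, so the pmf of τ is: f(2) = 1/2, f(4) = 1/6, f(5) = 1/3
Renewal equation for m(n) = E[N_n]: condition on τ_1 = k (if k <= n, one arrival plus a fresh copy on the remaining n−k steps): m(n) = F(n) + Σ_{k<=n} f(k)·m(n−k), where F(n) = P(τ <= n) and m(0) = 0
m(1) = F(1) = 0
m(2) = F(2) = 1/2
m(3) = F(3) = 1/2
m(4) = F(4) + f(2)·m(2) = 2/3 + 1/2·1/2 = 11/12
m(5) = F(5) + f(2)·m(3) = 1 + 1/2·1/2 = 5/4
m(6) = F(6) + f(2)·m(4) + f(4)·m(2) = 1 + 1/2·11/12 + 1/6·1/2 = 37/24
m(7) = F(7) + f(2)·m(5) + f(4)·m(3) + f(5)·m(2) = 1 + 1/2·5/4 + 1/6·1/2 + 1/3·1/2 = 15/8
E[N_7] = m(7) = 15/8


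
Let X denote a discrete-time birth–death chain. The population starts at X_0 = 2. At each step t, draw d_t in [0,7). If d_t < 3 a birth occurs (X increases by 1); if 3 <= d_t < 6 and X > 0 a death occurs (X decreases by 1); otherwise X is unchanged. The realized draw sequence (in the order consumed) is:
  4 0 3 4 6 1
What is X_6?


1

t=0: X=2, d=4 → death, X_1=1
t=1: X=1, d=0 → birth, X_2=2
t=2: X=2, d=3 → death, X_3=1
t=3: X=1, d=4 → death, X_4=0
t=4: X=0, d=6 → hold, X_5=0
t=5: X=0, d=1 → birth, X_6=1


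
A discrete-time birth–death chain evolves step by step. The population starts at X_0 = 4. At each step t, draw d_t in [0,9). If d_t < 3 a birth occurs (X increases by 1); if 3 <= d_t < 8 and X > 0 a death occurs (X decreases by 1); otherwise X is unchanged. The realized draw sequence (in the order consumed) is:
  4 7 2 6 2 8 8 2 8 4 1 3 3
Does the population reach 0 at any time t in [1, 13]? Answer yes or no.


no

t=0: X=4, d=4 → death, X_1=3
t=1: X=3, d=7 → death, X_2=2
t=2: X=2, d=2 → birth, X_3=3
t=3: X=3, d=6 → death, X_4=2
t=4: X=2, d=2 → birth, X_5=3
t=5: X=3, d=8 → hold, X_6=3
t=6: X=3, d=8 → hold, X_7=3
t=7: X=3, d=2 → birth, X_8=4
t=8: X=4, d=8 → hold, X_9=4
t=9: X=4, d=4 → death, X_10=3
t=10: X=3, d=1 → birth, X_11=4
t=11: X=4, d=3 → death, X_12=3
t=12: X=3, d=3 → death, X_13=2


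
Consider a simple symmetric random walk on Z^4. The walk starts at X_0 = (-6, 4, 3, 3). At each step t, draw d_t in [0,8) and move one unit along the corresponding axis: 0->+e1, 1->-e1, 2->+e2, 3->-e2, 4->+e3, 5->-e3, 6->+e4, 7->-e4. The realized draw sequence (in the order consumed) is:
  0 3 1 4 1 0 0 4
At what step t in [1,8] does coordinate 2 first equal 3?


2

t=0: X=(-6, 4, 3, 3), d=0 → +e1, X_1=(-5, 4, 3, 3)
t=1: X=(-5, 4, 3, 3), d=3 → -e2, X_2=(-5, 3, 3, 3)
t=2: X=(-5, 3, 3, 3), d=1 → -e1, X_3=(-6, 3, 3, 3)
t=3: X=(-6, 3, 3, 3), d=4 → +e3, X_4=(-6, 3, 4, 3)
t=4: X=(-6, 3, 4, 3), d=1 → -e1, X_5=(-7, 3, 4, 3)
t=5: X=(-7, 3, 4, 3), d=0 → +e1, X_6=(-6, 3, 4, 3)
t=6: X=(-6, 3, 4, 3), d=0 → +e1, X_7=(-5, 3, 4, 3)
t=7: X=(-5, 3, 4, 3), d=4 → +e3, X_8=(-5, 3, 5, 3)


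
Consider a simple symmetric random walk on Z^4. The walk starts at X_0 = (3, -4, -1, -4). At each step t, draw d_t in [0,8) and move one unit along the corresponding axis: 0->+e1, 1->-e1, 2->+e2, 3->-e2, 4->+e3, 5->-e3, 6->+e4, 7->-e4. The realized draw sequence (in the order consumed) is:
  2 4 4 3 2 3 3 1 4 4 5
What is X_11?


(2, -5, 2, -4)

t=0: X=(3, -4, -1, -4), d=2 → +e2, X_1=(3, -3, -1, -4)
t=1: X=(3, -3, -1, -4), d=4 → +e3, X_2=(3, -3, 0, -4)
t=2: X=(3, -3, 0, -4), d=4 → +e3, X_3=(3, -3, 1, -4)
t=3: X=(3, -3, 1, -4), d=3 → -e2, X_4=(3, -4, 1, -4)
t=4: X=(3, -4, 1, -4), d=2 → +e2, X_5=(3, -3, 1, -4)
t=5: X=(3, -3, 1, -4), d=3 → -e2, X_6=(3, -4, 1, -4)
t=6: X=(3, -4, 1, -4), d=3 → -e2, X_7=(3, -5, 1, -4)
t=7: X=(3, -5, 1, -4), d=1 → -e1, X_8=(2, -5, 1, -4)
t=8: X=(2, -5, 1, -4), d=4 → +e3, X_9=(2, -5, 2, -4)
t=9: X=(2, -5, 2, -4), d=4 → +e3, X_10=(2, -5, 3, -4)
t=10: X=(2, -5, 3, -4), d=5 → -e3, X_11=(2, -5, 2, -4)


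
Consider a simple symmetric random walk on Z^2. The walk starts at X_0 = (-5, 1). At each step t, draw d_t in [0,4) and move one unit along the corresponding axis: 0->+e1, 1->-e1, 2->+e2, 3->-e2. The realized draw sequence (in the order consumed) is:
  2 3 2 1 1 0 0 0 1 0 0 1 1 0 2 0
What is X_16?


t=0: X=(-5, 1), d=2 → +e2, X_1=(-5, 2)
t=1: X=(-5, 2), d=3 → -e2, X_2=(-5, 1)
t=2: X=(-5, 1), d=2 → +e2, X_3=(-5, 2)
t=3: X=(-5, 2), d=1 → -e1, X_4=(-6, 2)
t=4: X=(-6, 2), d=1 → -e1, X_5=(-7, 2)
t=5: X=(-7, 2), d=0 → +e1, X_6=(-6, 2)
t=6: X=(-6, 2), d=0 → +e1, X_7=(-5, 2)
t=7: X=(-5, 2), d=0 → +e1, X_8=(-4, 2)
t=8: X=(-4, 2), d=1 → -e1, X_9=(-5, 2)
t=9: X=(-5, 2), d=0 → +e1, X_10=(-4, 2)
t=10: X=(-4, 2), d=0 → +e1, X_11=(-3, 2)
t=11: X=(-3, 2), d=1 → -e1, X_12=(-4, 2)
t=12: X=(-4, 2), d=1 → -e1, X_13=(-5, 2)
t=13: X=(-5, 2), d=0 → +e1, X_14=(-4, 2)
t=14: X=(-4, 2), d=2 → +e2, X_15=(-4, 3)
t=15: X=(-4, 3), d=0 → +e1, X_16=(-3, 3)

(-3, 3)


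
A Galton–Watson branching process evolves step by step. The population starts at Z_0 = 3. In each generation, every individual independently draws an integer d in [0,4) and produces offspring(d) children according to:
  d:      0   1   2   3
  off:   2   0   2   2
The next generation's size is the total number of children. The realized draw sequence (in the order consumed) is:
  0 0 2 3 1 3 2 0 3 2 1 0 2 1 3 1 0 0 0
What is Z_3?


gen 0: Z_0=3, draws=[0, 0, 2], offspring=[2, 2, 2], Z_1=6
gen 1: Z_1=6, draws=[3, 1, 3, 2, 0, 3], offspring=[2, 0, 2, 2, 2, 2], Z_2=10
gen 2: Z_2=10, draws=[2, 1, 0, 2, 1, 3, 1, 0, 0, 0], offspring=[2, 0, 2, 2, 0, 2, 0, 2, 2, 2], Z_3=14

14


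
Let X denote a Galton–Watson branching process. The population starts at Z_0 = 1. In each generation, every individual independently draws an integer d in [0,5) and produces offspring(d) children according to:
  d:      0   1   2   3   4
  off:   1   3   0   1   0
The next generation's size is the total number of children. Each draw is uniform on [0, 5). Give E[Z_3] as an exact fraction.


Outcome values over d=0..4: [1, 3, 0, 1, 0]
Σy = 5, Σy² = 11, M = 5
μ = 5/5 = 1,  σ² = 11/5 − (1)² = 6/5
E[Z_0] = 1
E[Z_1] = 1·E[Z_0] = 1
E[Z_2] = 1·E[Z_1] = 1
E[Z_3] = 1·E[Z_2] = 1

1


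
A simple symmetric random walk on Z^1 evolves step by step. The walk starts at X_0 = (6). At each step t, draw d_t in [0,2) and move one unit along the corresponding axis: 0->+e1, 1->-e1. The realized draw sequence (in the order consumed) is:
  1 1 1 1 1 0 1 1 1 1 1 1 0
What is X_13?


(-3)

t=0: X=(6), d=1 → -e1, X_1=(5)
t=1: X=(5), d=1 → -e1, X_2=(4)
t=2: X=(4), d=1 → -e1, X_3=(3)
t=3: X=(3), d=1 → -e1, X_4=(2)
t=4: X=(2), d=1 → -e1, X_5=(1)
t=5: X=(1), d=0 → +e1, X_6=(2)
t=6: X=(2), d=1 → -e1, X_7=(1)
t=7: X=(1), d=1 → -e1, X_8=(0)
t=8: X=(0), d=1 → -e1, X_9=(-1)
t=9: X=(-1), d=1 → -e1, X_10=(-2)
t=10: X=(-2), d=1 → -e1, X_11=(-3)
t=11: X=(-3), d=1 → -e1, X_12=(-4)
t=12: X=(-4), d=0 → +e1, X_13=(-3)


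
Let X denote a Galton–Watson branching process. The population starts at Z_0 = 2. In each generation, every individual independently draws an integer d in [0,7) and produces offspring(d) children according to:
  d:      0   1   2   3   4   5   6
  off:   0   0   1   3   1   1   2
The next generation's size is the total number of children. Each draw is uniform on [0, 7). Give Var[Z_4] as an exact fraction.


83312640/5764801

Outcome values over d=0..6: [0, 0, 1, 3, 1, 1, 2]
Σy = 8, Σy² = 16, M = 7
μ = 8/7 = 8/7,  σ² = 16/7 − (8/7)² = 48/49
V_0 = 0, E_0 = 2
V_1 = 48/49·E_0 + (8/7)²·V_0 = 96/49;  E_1 = 16/7
V_2 = 48/49·E_1 + (8/7)²·V_1 = 11520/2401;  E_2 = 128/49
V_3 = 48/49·E_2 + (8/7)²·V_2 = 1038336/117649;  E_3 = 1024/343
V_4 = 48/49·E_3 + (8/7)²·V_3 = 83312640/5764801;  E_4 = 8192/2401


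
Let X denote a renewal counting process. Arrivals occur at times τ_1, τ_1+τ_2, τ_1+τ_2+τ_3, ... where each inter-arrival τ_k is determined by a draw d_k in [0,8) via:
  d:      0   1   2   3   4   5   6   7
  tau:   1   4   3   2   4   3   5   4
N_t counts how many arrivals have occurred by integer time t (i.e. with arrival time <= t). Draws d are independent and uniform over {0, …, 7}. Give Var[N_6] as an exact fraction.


Inter-arrival values over d=0..7: [1, 4, 3, 2, 4, 3, 5, 4]
Each d has probability 1/8, so the pmf of τ is: f(1) = 1/8, f(2) = 1/8, f(3) = 1/4, f(4) = 3/8, f(5) = 1/8
Let p_n(j) = P(N_n = j), with p_0 = [1]. Condition on τ_1: p_n(0) = P(τ > n), and for j >= 1, p_n(j) = Σ_{k<=n} f(k)·p_{n−k}(j−1)
p_1 = [7/8, 1/8]  (j = 0..1)
p_2 = [3/4, 15/64, 1/64]  (j = 0..2)
p_3 = [1/2, 29/64, 23/512, 1/512]  (j = 0..3)
p_4 = [1/8, 3/4, 15/128, 31/4096, 1/4096]  (j = 0..4)
p_5 = [0, 23/32, 131/512, 99/4096, 39/32768, 1/32768]  (j = 0..5)
p_6 = [0, 17/32, 205/512, 261/4096, 73/16384, 47/262144, 1/262144]  (j = 0..6)
E[N_6] = Σ j·p_6(j) = 404209/262144;  E[N_6²] = Σ j²·p_6(j) = 729339/262144
Var[N_6] = 729339/262144 − (404209/262144)² = 27806927135/68719476736

27806927135/68719476736


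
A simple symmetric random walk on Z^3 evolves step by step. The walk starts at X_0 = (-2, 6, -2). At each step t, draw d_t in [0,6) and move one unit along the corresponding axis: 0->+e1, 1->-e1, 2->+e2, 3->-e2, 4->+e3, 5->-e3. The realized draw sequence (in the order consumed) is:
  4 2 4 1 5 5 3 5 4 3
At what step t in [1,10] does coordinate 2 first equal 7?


t=0: X=(-2, 6, -2), d=4 → +e3, X_1=(-2, 6, -1)
t=1: X=(-2, 6, -1), d=2 → +e2, X_2=(-2, 7, -1)
t=2: X=(-2, 7, -1), d=4 → +e3, X_3=(-2, 7, 0)
t=3: X=(-2, 7, 0), d=1 → -e1, X_4=(-3, 7, 0)
t=4: X=(-3, 7, 0), d=5 → -e3, X_5=(-3, 7, -1)
t=5: X=(-3, 7, -1), d=5 → -e3, X_6=(-3, 7, -2)
t=6: X=(-3, 7, -2), d=3 → -e2, X_7=(-3, 6, -2)
t=7: X=(-3, 6, -2), d=5 → -e3, X_8=(-3, 6, -3)
t=8: X=(-3, 6, -3), d=4 → +e3, X_9=(-3, 6, -2)
t=9: X=(-3, 6, -2), d=3 → -e2, X_10=(-3, 5, -2)

2


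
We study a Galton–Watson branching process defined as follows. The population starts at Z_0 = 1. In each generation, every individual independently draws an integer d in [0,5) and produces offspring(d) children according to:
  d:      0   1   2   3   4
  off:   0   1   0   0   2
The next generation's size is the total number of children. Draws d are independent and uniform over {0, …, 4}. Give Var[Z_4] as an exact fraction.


Outcome values over d=0..4: [0, 1, 0, 0, 2]
Σy = 3, Σy² = 5, M = 5
μ = 3/5 = 3/5,  σ² = 5/5 − (3/5)² = 16/25
V_0 = 0, E_0 = 1
V_1 = 16/25·E_0 + (3/5)²·V_0 = 16/25;  E_1 = 3/5
V_2 = 16/25·E_1 + (3/5)²·V_1 = 384/625;  E_2 = 9/25
V_3 = 16/25·E_2 + (3/5)²·V_2 = 7056/15625;  E_3 = 27/125
V_4 = 16/25·E_3 + (3/5)²·V_3 = 117504/390625;  E_4 = 81/625

117504/390625


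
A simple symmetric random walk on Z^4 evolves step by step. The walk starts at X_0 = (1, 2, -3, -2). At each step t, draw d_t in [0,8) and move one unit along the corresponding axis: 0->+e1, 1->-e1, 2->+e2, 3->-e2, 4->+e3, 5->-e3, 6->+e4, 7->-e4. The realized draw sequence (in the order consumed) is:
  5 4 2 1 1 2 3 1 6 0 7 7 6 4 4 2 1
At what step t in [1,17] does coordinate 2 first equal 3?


3

t=0: X=(1, 2, -3, -2), d=5 → -e3, X_1=(1, 2, -4, -2)
t=1: X=(1, 2, -4, -2), d=4 → +e3, X_2=(1, 2, -3, -2)
t=2: X=(1, 2, -3, -2), d=2 → +e2, X_3=(1, 3, -3, -2)
t=3: X=(1, 3, -3, -2), d=1 → -e1, X_4=(0, 3, -3, -2)
t=4: X=(0, 3, -3, -2), d=1 → -e1, X_5=(-1, 3, -3, -2)
t=5: X=(-1, 3, -3, -2), d=2 → +e2, X_6=(-1, 4, -3, -2)
t=6: X=(-1, 4, -3, -2), d=3 → -e2, X_7=(-1, 3, -3, -2)
t=7: X=(-1, 3, -3, -2), d=1 → -e1, X_8=(-2, 3, -3, -2)
t=8: X=(-2, 3, -3, -2), d=6 → +e4, X_9=(-2, 3, -3, -1)
t=9: X=(-2, 3, -3, -1), d=0 → +e1, X_10=(-1, 3, -3, -1)
t=10: X=(-1, 3, -3, -1), d=7 → -e4, X_11=(-1, 3, -3, -2)
t=11: X=(-1, 3, -3, -2), d=7 → -e4, X_12=(-1, 3, -3, -3)
t=12: X=(-1, 3, -3, -3), d=6 → +e4, X_13=(-1, 3, -3, -2)
t=13: X=(-1, 3, -3, -2), d=4 → +e3, X_14=(-1, 3, -2, -2)
t=14: X=(-1, 3, -2, -2), d=4 → +e3, X_15=(-1, 3, -1, -2)
t=15: X=(-1, 3, -1, -2), d=2 → +e2, X_16=(-1, 4, -1, -2)
t=16: X=(-1, 4, -1, -2), d=1 → -e1, X_17=(-2, 4, -1, -2)


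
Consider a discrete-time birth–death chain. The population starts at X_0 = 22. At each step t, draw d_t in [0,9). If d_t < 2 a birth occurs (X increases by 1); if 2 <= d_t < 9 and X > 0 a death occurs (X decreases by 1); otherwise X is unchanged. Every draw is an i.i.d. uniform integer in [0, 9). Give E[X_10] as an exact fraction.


148/9

X can drop by at most 1 per step and X_0 = 22 > T = 10, so X_t >= 22 − t >= 12 > 0 for every t <= 10: the floor at 0 (the 'and X > 0' condition) never binds. Hence X_10 = X_0 + Σ_{t<10} Y_t with i.i.d. increments Y_t = y(d_t) ∈ {+1, −1, 0}.
Outcome values over d=0..8: [1, 1, -1, -1, -1, -1, -1, -1, -1]
Σy = -5, Σy² = 9, M = 9
μ = -5/9 = -5/9,  σ² = 9/9 − (-5/9)² = 56/81
E[X_10] = 22 + 10·(-5/9) = 148/9


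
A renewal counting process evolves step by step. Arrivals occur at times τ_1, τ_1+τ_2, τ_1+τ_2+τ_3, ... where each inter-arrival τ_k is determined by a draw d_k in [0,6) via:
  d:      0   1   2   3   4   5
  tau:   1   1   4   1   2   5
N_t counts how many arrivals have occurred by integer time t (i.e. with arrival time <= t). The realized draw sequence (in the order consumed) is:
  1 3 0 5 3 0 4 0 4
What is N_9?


5

draw d_1=1: τ_1=1, arrival time A_1=1
draw d_2=3: τ_2=1, arrival time A_2=2
draw d_3=0: τ_3=1, arrival time A_3=3
draw d_4=5: τ_4=5, arrival time A_4=8
draw d_5=3: τ_5=1, arrival time A_5=9
draw d_6=0: τ_6=1, arrival time A_6=10
draw d_7=4: τ_7=2, arrival time A_7=12
draw d_8=0: τ_8=1, arrival time A_8=13
draw d_9=4: τ_9=2, arrival time A_9=15
N_t over t=0..9: 0:0 1:1 2:2 3:3 4:3 5:3 6:3 7:3 8:4 9:5


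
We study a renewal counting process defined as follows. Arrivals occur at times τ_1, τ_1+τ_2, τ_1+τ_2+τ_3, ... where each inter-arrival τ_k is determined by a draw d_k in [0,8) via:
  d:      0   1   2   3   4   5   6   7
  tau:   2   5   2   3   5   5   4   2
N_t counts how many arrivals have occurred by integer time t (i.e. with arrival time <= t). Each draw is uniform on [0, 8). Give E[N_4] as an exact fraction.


49/64

Inter-arrival values over d=0..7: [2, 5, 2, 3, 5, 5, 4, 2]
Each d has probability 1/8, so the pmf of τ is: f(2) = 3/8, f(3) = 1/8, f(4) = 1/8, f(5) = 3/8
Renewal equation for m(n) = E[N_n]: condition on τ_1 = k (if k <= n, one arrival plus a fresh copy on the remaining n−k steps): m(n) = F(n) + Σ_{k<=n} f(k)·m(n−k), where F(n) = P(τ <= n) and m(0) = 0
m(1) = F(1) = 0
m(2) = F(2) = 3/8
m(3) = F(3) = 1/2
m(4) = F(4) + f(2)·m(2) = 5/8 + 3/8·3/8 = 49/64
E[N_4] = m(4) = 49/64
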